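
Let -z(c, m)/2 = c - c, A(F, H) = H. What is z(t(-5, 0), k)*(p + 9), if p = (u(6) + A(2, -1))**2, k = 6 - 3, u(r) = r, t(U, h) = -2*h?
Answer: 0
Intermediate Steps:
k = 3
z(c, m) = 0 (z(c, m) = -2*(c - c) = -2*0 = 0)
p = 25 (p = (6 - 1)**2 = 5**2 = 25)
z(t(-5, 0), k)*(p + 9) = 0*(25 + 9) = 0*34 = 0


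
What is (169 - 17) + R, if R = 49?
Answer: 201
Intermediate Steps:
(169 - 17) + R = (169 - 17) + 49 = 152 + 49 = 201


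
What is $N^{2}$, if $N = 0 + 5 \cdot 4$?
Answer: $400$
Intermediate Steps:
$N = 20$ ($N = 0 + 20 = 20$)
$N^{2} = 20^{2} = 400$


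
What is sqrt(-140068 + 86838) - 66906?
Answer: -66906 + I*sqrt(53230) ≈ -66906.0 + 230.72*I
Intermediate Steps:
sqrt(-140068 + 86838) - 66906 = sqrt(-53230) - 66906 = I*sqrt(53230) - 66906 = -66906 + I*sqrt(53230)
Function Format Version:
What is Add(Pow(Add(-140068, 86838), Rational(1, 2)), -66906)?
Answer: Add(-66906, Mul(I, Pow(53230, Rational(1, 2)))) ≈ Add(-66906., Mul(230.72, I))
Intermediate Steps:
Add(Pow(Add(-140068, 86838), Rational(1, 2)), -66906) = Add(Pow(-53230, Rational(1, 2)), -66906) = Add(Mul(I, Pow(53230, Rational(1, 2))), -66906) = Add(-66906, Mul(I, Pow(53230, Rational(1, 2))))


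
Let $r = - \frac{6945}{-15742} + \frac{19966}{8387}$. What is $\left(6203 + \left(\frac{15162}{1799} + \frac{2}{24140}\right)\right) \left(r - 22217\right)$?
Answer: $- \frac{122052777779794708539}{884557264420} \approx -1.3798 \cdot 10^{8}$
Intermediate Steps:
$r = \frac{804649}{285158}$ ($r = \left(-6945\right) \left(- \frac{1}{15742}\right) + 19966 \cdot \frac{1}{8387} = \frac{15}{34} + \frac{19966}{8387} = \frac{804649}{285158} \approx 2.8218$)
$\left(6203 + \left(\frac{15162}{1799} + \frac{2}{24140}\right)\right) \left(r - 22217\right) = \left(6203 + \left(\frac{15162}{1799} + \frac{2}{24140}\right)\right) \left(\frac{804649}{285158} - 22217\right) = \left(6203 + \left(15162 \cdot \frac{1}{1799} + 2 \cdot \frac{1}{24140}\right)\right) \left(- \frac{6334550637}{285158}\right) = \left(6203 + \left(\frac{2166}{257} + \frac{1}{12070}\right)\right) \left(- \frac{6334550637}{285158}\right) = \left(6203 + \frac{26143877}{3101990}\right) \left(- \frac{6334550637}{285158}\right) = \frac{19267787847}{3101990} \left(- \frac{6334550637}{285158}\right) = - \frac{122052777779794708539}{884557264420}$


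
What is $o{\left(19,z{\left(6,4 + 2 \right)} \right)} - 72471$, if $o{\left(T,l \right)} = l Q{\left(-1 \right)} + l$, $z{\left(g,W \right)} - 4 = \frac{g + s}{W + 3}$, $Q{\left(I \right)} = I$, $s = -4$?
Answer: $-72471$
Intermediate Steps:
$z{\left(g,W \right)} = 4 + \frac{-4 + g}{3 + W}$ ($z{\left(g,W \right)} = 4 + \frac{g - 4}{W + 3} = 4 + \frac{-4 + g}{3 + W}$)
$o{\left(T,l \right)} = 0$ ($o{\left(T,l \right)} = l \left(-1\right) + l = - l + l = 0$)
$o{\left(19,z{\left(6,4 + 2 \right)} \right)} - 72471 = 0 - 72471 = -72471$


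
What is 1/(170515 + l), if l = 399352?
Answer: 1/569867 ≈ 1.7548e-6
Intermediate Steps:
1/(170515 + l) = 1/(170515 + 399352) = 1/569867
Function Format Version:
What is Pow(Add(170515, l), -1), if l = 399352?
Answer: Rational(1, 569867) ≈ 1.7548e-6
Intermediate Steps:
Pow(Add(170515, l), -1) = Pow(Add(170515, 399352), -1) = Pow(569867, -1) = Rational(1, 569867)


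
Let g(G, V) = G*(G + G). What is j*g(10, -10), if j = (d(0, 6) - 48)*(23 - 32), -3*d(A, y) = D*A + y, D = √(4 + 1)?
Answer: 90000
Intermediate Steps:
g(G, V) = 2*G² (g(G, V) = G*(2*G) = 2*G²)
D = √5 ≈ 2.2361
d(A, y) = -y/3 - A*√5/3 (d(A, y) = -(√5*A + y)/3 = -(A*√5 + y)/3 = -(y + A*√5)/3 = -y/3 - A*√5/3)
j = 450 (j = ((-⅓*6 - ⅓*0*√5) - 48)*(23 - 32) = ((-2 + 0) - 48)*(-9) = (-2 - 48)*(-9) = -50*(-9) = 450)
j*g(10, -10) = 450*(2*10²) = 450*(2*100) = 450*200 = 90000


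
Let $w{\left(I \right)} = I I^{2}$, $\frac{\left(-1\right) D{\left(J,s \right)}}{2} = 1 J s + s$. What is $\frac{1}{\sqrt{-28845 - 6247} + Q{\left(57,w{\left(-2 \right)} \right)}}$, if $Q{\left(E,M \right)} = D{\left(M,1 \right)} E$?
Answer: $\frac{399}{335948} - \frac{i \sqrt{8773}}{335948} \approx 0.0011877 - 0.00027881 i$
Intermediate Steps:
$D{\left(J,s \right)} = - 2 s - 2 J s$ ($D{\left(J,s \right)} = - 2 \left(1 J s + s\right) = - 2 \left(J s + s\right) = - 2 \left(s + J s\right) = - 2 s - 2 J s$)
$w{\left(I \right)} = I^{3}$
$Q{\left(E,M \right)} = E \left(-2 - 2 M\right)$ ($Q{\left(E,M \right)} = \left(-2\right) 1 \left(1 + M\right) E = \left(-2 - 2 M\right) E = E \left(-2 - 2 M\right)$)
$\frac{1}{\sqrt{-28845 - 6247} + Q{\left(57,w{\left(-2 \right)} \right)}} = \frac{1}{\sqrt{-28845 - 6247} - 114 \left(1 + \left(-2\right)^{3}\right)} = \frac{1}{\sqrt{-35092} - 114 \left(1 - 8\right)} = \frac{1}{2 i \sqrt{8773} - 114 \left(-7\right)} = \frac{1}{2 i \sqrt{8773} + 798} = \frac{1}{798 + 2 i \sqrt{8773}}$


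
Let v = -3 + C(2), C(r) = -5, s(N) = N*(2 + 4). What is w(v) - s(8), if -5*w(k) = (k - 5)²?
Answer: -409/5 ≈ -81.800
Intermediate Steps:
s(N) = 6*N (s(N) = N*6 = 6*N)
v = -8 (v = -3 - 5 = -8)
w(k) = -(-5 + k)²/5 (w(k) = -(k - 5)²/5 = -(-5 + k)²/5)
w(v) - s(8) = -(-5 - 8)²/5 - 6*8 = -⅕*(-13)² - 1*48 = -⅕*169 - 48 = -169/5 - 48 = -409/5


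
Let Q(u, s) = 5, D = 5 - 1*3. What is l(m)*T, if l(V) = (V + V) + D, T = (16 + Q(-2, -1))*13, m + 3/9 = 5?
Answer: 3094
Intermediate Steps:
D = 2 (D = 5 - 3 = 2)
m = 14/3 (m = -1/3 + 5 = 14/3 ≈ 4.6667)
T = 273 (T = (16 + 5)*13 = 21*13 = 273)
l(V) = 2 + 2*V (l(V) = (V + V) + 2 = 2*V + 2 = 2 + 2*V)
l(m)*T = (2 + 2*(14/3))*273 = (2 + 28/3)*273 = (34/3)*273 = 3094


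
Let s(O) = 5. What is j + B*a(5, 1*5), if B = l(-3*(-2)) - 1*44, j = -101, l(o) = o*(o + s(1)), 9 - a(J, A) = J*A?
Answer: -453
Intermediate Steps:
a(J, A) = 9 - A*J (a(J, A) = 9 - J*A = 9 - A*J)
l(o) = o*(5 + o) (l(o) = o*(o + 5) = o*(5 + o))
B = 22 (B = (-3*(-2))*(5 - 3*(-2)) - 1*44 = 6*(5 + 6) - 44 = 6*11 - 44 = 66 - 44 = 22)
j + B*a(5, 1*5) = -101 + 22*(9 - 1*1*5*5) = -101 + 22*(9 - 1*5*5) = -101 + 22*(9 - 25) = -101 + 22*(-16) = -101 - 352 = -453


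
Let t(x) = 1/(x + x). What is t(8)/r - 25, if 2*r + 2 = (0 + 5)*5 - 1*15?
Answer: -1599/64 ≈ -24.984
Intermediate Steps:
t(x) = 1/(2*x)
r = 4 (r = -1 + ((0 + 5)*5 - 1*15)/2 = -1 + (5*5 - 15)/2 = -1 + (25 - 15)/2 = -1 + (1/2)*10 = -1 + 5 = 4)
t(8)/r - 25 = ((1/2)/8)/4 - 25 = ((1/2)*(1/8))/4 - 25 = (1/4)*(1/16) - 25 = 1/64 - 25 = -1599/64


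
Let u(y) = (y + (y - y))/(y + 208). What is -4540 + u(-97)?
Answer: -504037/111 ≈ -4540.9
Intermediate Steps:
u(y) = y/(208 + y) (u(y) = (y + 0)/(208 + y) = y/(208 + y))
-4540 + u(-97) = -4540 - 97/(208 - 97) = -4540 - 97/111 = -504037/111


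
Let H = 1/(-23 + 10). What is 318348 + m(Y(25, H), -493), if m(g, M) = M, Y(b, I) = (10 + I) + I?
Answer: 317855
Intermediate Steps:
H = -1/13 (H = 1/(-13) = -1/13 ≈ -0.076923)
Y(b, I) = 10 + 2*I
318348 + m(Y(25, H), -493) = 318348 - 493 = 317855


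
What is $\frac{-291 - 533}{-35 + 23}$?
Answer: $\frac{206}{3} \approx 68.667$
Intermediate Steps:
$\frac{-291 - 533}{-35 + 23} = \frac{1}{-12} \left(-824\right) = \left(- \frac{1}{12}\right) \left(-824\right) = \frac{206}{3}$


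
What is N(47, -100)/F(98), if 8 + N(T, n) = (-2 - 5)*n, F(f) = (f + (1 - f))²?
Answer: 692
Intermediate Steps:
F(f) = 1 (F(f) = 1² = 1)
N(T, n) = -8 - 7*n (N(T, n) = -8 + (-2 - 5)*n = -8 - 7*n)
N(47, -100)/F(98) = (-8 - 7*(-100))/1 = (-8 + 700)*1 = 692*1 = 692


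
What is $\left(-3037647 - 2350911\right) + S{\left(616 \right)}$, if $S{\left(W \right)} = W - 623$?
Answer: $-5388565$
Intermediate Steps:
$S{\left(W \right)} = -623 + W$ ($S{\left(W \right)} = W - 623 = -623 + W$)
$\left(-3037647 - 2350911\right) + S{\left(616 \right)} = \left(-3037647 - 2350911\right) + \left(-623 + 616\right) = -5388558 - 7 = -5388565$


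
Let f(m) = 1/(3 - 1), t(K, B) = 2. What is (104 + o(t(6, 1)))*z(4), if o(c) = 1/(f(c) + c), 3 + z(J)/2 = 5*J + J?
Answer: 21924/5 ≈ 4384.8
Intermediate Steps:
z(J) = -6 + 12*J (z(J) = -6 + 2*(5*J + J) = -6 + 2*(6*J) = -6 + 12*J)
f(m) = ½ (f(m) = 1/2 = ½)
o(c) = 1/(½ + c)
(104 + o(t(6, 1)))*z(4) = (104 + 2/(1 + 2*2))*(-6 + 12*4) = (104 + 2/(1 + 4))*(-6 + 48) = (104 + 2/5)*42 = (104 + 2*(⅕))*42 = (104 + ⅖)*42 = (522/5)*42 = 21924/5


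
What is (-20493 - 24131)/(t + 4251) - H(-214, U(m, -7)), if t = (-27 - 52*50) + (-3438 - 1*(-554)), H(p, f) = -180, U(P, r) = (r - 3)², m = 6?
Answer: 67856/315 ≈ 215.42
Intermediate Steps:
U(P, r) = (-3 + r)²
t = -5511 (t = (-27 - 2600) + (-3438 + 554) = -2627 - 2884 = -5511)
(-20493 - 24131)/(t + 4251) - H(-214, U(m, -7)) = (-20493 - 24131)/(-5511 + 4251) - 1*(-180) = -44624/(-1260) + 180 = -44624*(-1/1260) + 180 = 11156/315 + 180 = 67856/315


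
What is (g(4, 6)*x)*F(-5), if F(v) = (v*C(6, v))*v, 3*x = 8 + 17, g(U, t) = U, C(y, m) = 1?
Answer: 2500/3 ≈ 833.33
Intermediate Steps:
x = 25/3 (x = (8 + 17)/3 = (1/3)*25 = 25/3 ≈ 8.3333)
F(v) = v**2 (F(v) = (v*1)*v = v*v = v**2)
(g(4, 6)*x)*F(-5) = (4*(25/3))*(-5)**2 = (100/3)*25 = 2500/3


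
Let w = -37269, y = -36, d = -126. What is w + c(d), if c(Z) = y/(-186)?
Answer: -1155333/31 ≈ -37269.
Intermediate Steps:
c(Z) = 6/31 (c(Z) = -36/(-186) = -36*(-1/186) = 6/31)
w + c(d) = -37269 + 6/31 = -1155333/31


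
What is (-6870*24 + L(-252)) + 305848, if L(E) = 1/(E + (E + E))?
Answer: 106571807/756 ≈ 1.4097e+5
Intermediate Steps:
L(E) = 1/(3*E) (L(E) = 1/(E + 2*E) = 1/(3*E))
(-6870*24 + L(-252)) + 305848 = (-6870*24 + (⅓)/(-252)) + 305848 = (-164880 + (⅓)*(-1/252)) + 305848 = (-164880 - 1/756) + 305848 = -124649281/756 + 305848 = 106571807/756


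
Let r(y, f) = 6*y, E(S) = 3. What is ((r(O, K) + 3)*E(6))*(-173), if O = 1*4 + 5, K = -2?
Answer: -29583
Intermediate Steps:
O = 9 (O = 4 + 5 = 9)
((r(O, K) + 3)*E(6))*(-173) = ((6*9 + 3)*3)*(-173) = ((54 + 3)*3)*(-173) = (57*3)*(-173) = 171*(-173) = -29583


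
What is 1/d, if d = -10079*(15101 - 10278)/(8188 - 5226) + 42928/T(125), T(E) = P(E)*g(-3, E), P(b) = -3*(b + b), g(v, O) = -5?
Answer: -5553750/91082080507 ≈ -6.0975e-5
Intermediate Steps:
P(b) = -6*b
T(E) = 30*E (T(E) = -6*E*(-5) = 30*E)
d = -91082080507/5553750 (d = -10079*(15101 - 10278)/(8188 - 5226) + 42928/((30*125)) = -10079/(2962/4823) + 42928/3750 = -10079/(2962*(1/4823)) + 42928*(1/3750) = -10079/2962/4823 + 21464/1875 = -10079*4823/2962 + 21464/1875 = -48611017/2962 + 21464/1875 = -91082080507/5553750 ≈ -16400.)
1/d = 1/(-91082080507/5553750) = -5553750/91082080507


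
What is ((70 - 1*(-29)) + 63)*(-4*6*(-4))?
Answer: 15552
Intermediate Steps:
((70 - 1*(-29)) + 63)*(-4*6*(-4)) = ((70 + 29) + 63)*(-24*(-4)) = (99 + 63)*96 = 162*96 = 15552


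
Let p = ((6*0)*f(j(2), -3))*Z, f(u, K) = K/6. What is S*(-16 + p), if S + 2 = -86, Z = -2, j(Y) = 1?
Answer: 1408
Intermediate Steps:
f(u, K) = K/6 (f(u, K) = K*(⅙) = K/6)
S = -88 (S = -2 - 86 = -88)
p = 0 (p = ((6*0)*((⅙)*(-3)))*(-2) = (0*(-½))*(-2) = 0*(-2) = 0)
S*(-16 + p) = -88*(-16 + 0) = -88*(-16) = 1408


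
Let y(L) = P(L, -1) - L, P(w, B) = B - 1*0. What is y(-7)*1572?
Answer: 9432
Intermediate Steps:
P(w, B) = B (P(w, B) = B + 0 = B)
y(L) = -1 - L
y(-7)*1572 = (-1 - 1*(-7))*1572 = (-1 + 7)*1572 = 6*1572 = 9432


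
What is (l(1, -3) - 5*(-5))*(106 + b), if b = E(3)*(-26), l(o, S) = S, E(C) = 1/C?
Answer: 6424/3 ≈ 2141.3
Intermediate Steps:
E(C) = 1/C
b = -26/3 ≈ -8.6667
(l(1, -3) - 5*(-5))*(106 + b) = (-3 - 5*(-5))*(106 - 26/3) = (-3 + 25)*(292/3) = 22*(292/3) = 6424/3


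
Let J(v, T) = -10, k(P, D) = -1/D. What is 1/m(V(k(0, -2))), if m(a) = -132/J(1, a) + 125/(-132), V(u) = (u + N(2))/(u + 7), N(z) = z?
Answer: 660/8087 ≈ 0.081612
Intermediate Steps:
V(u) = (2 + u)/(7 + u) (V(u) = (u + 2)/(u + 7) = (2 + u)/(7 + u))
m(a) = 8087/660 (m(a) = -132/(-10) + 125/(-132) = -132*(-1/10) + 125*(-1/132) = 66/5 - 125/132 = 8087/660)
1/m(V(k(0, -2))) = 1/(8087/660) = 660/8087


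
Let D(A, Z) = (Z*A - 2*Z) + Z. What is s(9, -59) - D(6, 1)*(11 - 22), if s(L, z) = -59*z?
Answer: 3536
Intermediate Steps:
D(A, Z) = -Z + A*Z (D(A, Z) = (A*Z - 2*Z) + Z = (-2*Z + A*Z) + Z = -Z + A*Z)
s(9, -59) - D(6, 1)*(11 - 22) = -59*(-59) - 1*(-1 + 6)*(11 - 22) = 3481 - 1*5*(-11) = 3481 - 5*(-11) = 3481 - 1*(-55) = 3481 + 55 = 3536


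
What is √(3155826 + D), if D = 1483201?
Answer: √4639027 ≈ 2153.8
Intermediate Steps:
√(3155826 + D) = √(3155826 + 1483201) = √4639027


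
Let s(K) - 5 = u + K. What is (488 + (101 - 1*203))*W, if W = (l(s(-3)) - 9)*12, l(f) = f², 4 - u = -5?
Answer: 518784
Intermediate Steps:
u = 9 (u = 4 - 1*(-5) = 4 + 5 = 9)
s(K) = 14 + K (s(K) = 5 + (9 + K) = 14 + K)
W = 1344 (W = ((14 - 3)² - 9)*12 = (11² - 9)*12 = (121 - 9)*12 = 112*12 = 1344)
(488 + (101 - 1*203))*W = (488 + (101 - 1*203))*1344 = (488 + (101 - 203))*1344 = (488 - 102)*1344 = 386*1344 = 518784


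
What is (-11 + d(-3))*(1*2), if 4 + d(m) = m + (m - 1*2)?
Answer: -46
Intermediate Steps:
d(m) = -6 + 2*m (d(m) = -4 + (m + (m - 1*2)) = -4 + (m + (m - 2)) = -4 + (m + (-2 + m)) = -4 + (-2 + 2*m) = -6 + 2*m)
(-11 + d(-3))*(1*2) = (-11 + (-6 + 2*(-3)))*(1*2) = (-11 + (-6 - 6))*2 = (-11 - 12)*2 = -23*2 = -46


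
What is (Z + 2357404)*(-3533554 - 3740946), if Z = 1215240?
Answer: -25989198778000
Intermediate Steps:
(Z + 2357404)*(-3533554 - 3740946) = (1215240 + 2357404)*(-3533554 - 3740946) = 3572644*(-7274500) = -25989198778000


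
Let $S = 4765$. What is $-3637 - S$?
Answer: $-8402$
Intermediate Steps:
$-3637 - S = -3637 - 4765 = -8402$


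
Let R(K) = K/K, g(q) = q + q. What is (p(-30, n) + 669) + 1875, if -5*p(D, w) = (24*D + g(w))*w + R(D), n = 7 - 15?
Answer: 6831/5 ≈ 1366.2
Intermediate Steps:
g(q) = 2*q
R(K) = 1
n = -8
p(D, w) = -⅕ - w*(2*w + 24*D)/5 (p(D, w) = -((24*D + 2*w)*w + 1)/5 = -((2*w + 24*D)*w + 1)/5 = -(w*(2*w + 24*D) + 1)/5 = -(1 + w*(2*w + 24*D))/5 = -⅕ - w*(2*w + 24*D)/5)
(p(-30, n) + 669) + 1875 = ((-⅕ - ⅖*(-8)² - 24/5*(-30)*(-8)) + 669) + 1875 = ((-⅕ - ⅖*64 - 1152) + 669) + 1875 = ((-⅕ - 128/5 - 1152) + 669) + 1875 = (-5889/5 + 669) + 1875 = -2544/5 + 1875 = 6831/5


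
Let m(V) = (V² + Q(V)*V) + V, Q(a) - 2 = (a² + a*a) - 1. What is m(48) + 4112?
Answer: 227696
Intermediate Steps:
Q(a) = 1 + 2*a² (Q(a) = 2 + ((a² + a*a) - 1) = 2 + ((a² + a²) - 1) = 2 + (2*a² - 1) = 2 + (-1 + 2*a²) = 1 + 2*a²)
m(V) = V + V² + V*(1 + 2*V²) (m(V) = (V² + (1 + 2*V²)*V) + V = (V² + V*(1 + 2*V²)) + V = V + V² + V*(1 + 2*V²))
m(48) + 4112 = 48*(2 + 48 + 2*48²) + 4112 = 48*(2 + 48 + 2*2304) + 4112 = 48*(2 + 48 + 4608) + 4112 = 48*4658 + 4112 = 223584 + 4112 = 227696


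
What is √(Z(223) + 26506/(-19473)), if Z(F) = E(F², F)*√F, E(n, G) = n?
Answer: √(-516151338 + 18857123865441*√223)/19473 ≈ 861.75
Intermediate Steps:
Z(F) = F^(5/2) (Z(F) = F²*√F = F^(5/2))
√(Z(223) + 26506/(-19473)) = √(223^(5/2) + 26506/(-19473)) = √(49729*√223 + 26506*(-1/19473)) = √(49729*√223 - 26506/19473) = √(-26506/19473 + 49729*√223)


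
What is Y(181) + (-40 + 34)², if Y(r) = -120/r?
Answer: 6396/181 ≈ 35.337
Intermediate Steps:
Y(181) + (-40 + 34)² = -120/181 + (-40 + 34)² = -120*1/181 + (-6)² = -120/181 + 36 = 6396/181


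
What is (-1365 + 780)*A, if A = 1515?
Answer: -886275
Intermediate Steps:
(-1365 + 780)*A = (-1365 + 780)*1515 = -585*1515 = -886275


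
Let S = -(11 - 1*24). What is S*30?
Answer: 390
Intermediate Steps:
S = 13 (S = -(11 - 24) = -1*(-13) = 13)
S*30 = 13*30 = 390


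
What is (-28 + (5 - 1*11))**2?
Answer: 1156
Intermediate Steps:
(-28 + (5 - 1*11))**2 = (-28 + (5 - 11))**2 = (-28 - 6)**2 = (-34)**2 = 1156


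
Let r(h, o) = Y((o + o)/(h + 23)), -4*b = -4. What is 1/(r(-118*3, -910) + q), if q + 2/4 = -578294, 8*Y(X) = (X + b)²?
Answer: -876488/506863562915 ≈ -1.7292e-6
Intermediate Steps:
b = 1 (b = -¼*(-4) = 1)
Y(X) = (1 + X)²/8 (Y(X) = (X + 1)²/8 = (1 + X)²/8)
q = -1156589/2 (q = -½ - 578294 = -1156589/2 ≈ -5.7829e+5)
r(h, o) = (1 + 2*o/(23 + h))²/8 (r(h, o) = (1 + (o + o)/(h + 23))²/8 = (1 + (2*o)/(23 + h))²/8 = (1 + 2*o/(23 + h))²/8)
1/(r(-118*3, -910) + q) = 1/((23 - 118*3 + 2*(-910))²/(8*(23 - 118*3)²) - 1156589/2) = 1/((23 - 354 - 1820)²/(8*(23 - 354)²) - 1156589/2) = 1/((⅛)*(-2151)²/(-331)² - 1156589/2) = 1/((⅛)*(1/109561)*4626801 - 1156589/2) = 1/(4626801/876488 - 1156589/2) = 1/(-506863562915/876488) = -876488/506863562915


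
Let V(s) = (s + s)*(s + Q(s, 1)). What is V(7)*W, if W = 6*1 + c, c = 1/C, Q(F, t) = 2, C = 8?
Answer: 3087/4 ≈ 771.75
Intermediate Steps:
V(s) = 2*s*(2 + s) (V(s) = (s + s)*(s + 2) = (2*s)*(2 + s) = 2*s*(2 + s))
c = 1/8 ≈ 0.12500
W = 49/8 (W = 6*1 + 1/8 = 6 + 1/8 = 49/8 ≈ 6.1250)
V(7)*W = (2*7*(2 + 7))*(49/8) = (2*7*9)*(49/8) = 126*(49/8) = 3087/4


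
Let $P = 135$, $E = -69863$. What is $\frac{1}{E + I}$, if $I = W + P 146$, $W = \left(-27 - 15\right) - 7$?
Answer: $- \frac{1}{50202} \approx -1.992 \cdot 10^{-5}$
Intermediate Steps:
$W = -49$ ($W = -42 - 7 = -49$)
$I = 19661$ ($I = -49 + 135 \cdot 146 = -49 + 19710 = 19661$)
$\frac{1}{E + I} = \frac{1}{-69863 + 19661} = \frac{1}{-50202} = - \frac{1}{50202}$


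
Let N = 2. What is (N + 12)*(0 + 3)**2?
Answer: 126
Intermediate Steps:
(N + 12)*(0 + 3)**2 = (2 + 12)*(0 + 3)**2 = 14*3**2 = 14*9 = 126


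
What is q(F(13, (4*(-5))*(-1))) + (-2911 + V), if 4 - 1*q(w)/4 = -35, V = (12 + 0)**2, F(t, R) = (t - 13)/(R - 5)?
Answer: -2611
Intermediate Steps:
F(t, R) = (-13 + t)/(-5 + R)
V = 144 (V = 12**2 = 144)
q(w) = 156 (q(w) = 16 - 4*(-35) = 16 + 140 = 156)
q(F(13, (4*(-5))*(-1))) + (-2911 + V) = 156 + (-2911 + 144) = 156 - 2767 = -2611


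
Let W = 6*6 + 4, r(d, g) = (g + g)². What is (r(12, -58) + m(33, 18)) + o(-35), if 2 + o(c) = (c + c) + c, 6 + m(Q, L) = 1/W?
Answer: 533721/40 ≈ 13343.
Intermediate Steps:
r(d, g) = 4*g² (r(d, g) = (2*g)² = 4*g²)
W = 40 (W = 36 + 4 = 40)
m(Q, L) = -239/40 (m(Q, L) = -6 + 1/40 = -239/40)
o(c) = -2 + 3*c (o(c) = -2 + ((c + c) + c) = -2 + (2*c + c) = -2 + 3*c)
(r(12, -58) + m(33, 18)) + o(-35) = (4*(-58)² - 239/40) + (-2 + 3*(-35)) = (4*3364 - 239/40) + (-2 - 105) = (13456 - 239/40) - 107 = 538001/40 - 107 = 533721/40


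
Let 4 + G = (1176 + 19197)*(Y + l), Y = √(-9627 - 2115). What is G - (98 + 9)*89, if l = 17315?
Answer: 352748968 + 20373*I*√11742 ≈ 3.5275e+8 + 2.2076e+6*I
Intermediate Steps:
Y = I*√11742 (Y = √(-11742) = I*√11742 ≈ 108.36*I)
G = 352758491 + 20373*I*√11742 (G = -4 + (1176 + 19197)*(I*√11742 + 17315) = -4 + 20373*(17315 + I*√11742) = -4 + (352758495 + 20373*I*√11742) = 352758491 + 20373*I*√11742 ≈ 3.5276e+8 + 2.2076e+6*I)
G - (98 + 9)*89 = (352758491 + 20373*I*√11742) - (98 + 9)*89 = (352758491 + 20373*I*√11742) - 107*89 = (352758491 + 20373*I*√11742) - 1*9523 = (352758491 + 20373*I*√11742) - 9523 = 352748968 + 20373*I*√11742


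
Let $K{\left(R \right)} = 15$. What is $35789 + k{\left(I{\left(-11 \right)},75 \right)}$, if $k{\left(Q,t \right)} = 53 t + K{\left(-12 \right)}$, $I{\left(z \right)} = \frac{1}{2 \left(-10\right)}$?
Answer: $39779$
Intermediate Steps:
$I{\left(z \right)} = - \frac{1}{20}$ ($I{\left(z \right)} = \frac{1}{2} \left(- \frac{1}{10}\right) = - \frac{1}{20}$)
$k{\left(Q,t \right)} = 15 + 53 t$ ($k{\left(Q,t \right)} = 53 t + 15 = 15 + 53 t$)
$35789 + k{\left(I{\left(-11 \right)},75 \right)} = 35789 + \left(15 + 53 \cdot 75\right) = 35789 + \left(15 + 3975\right) = 35789 + 3990 = 39779$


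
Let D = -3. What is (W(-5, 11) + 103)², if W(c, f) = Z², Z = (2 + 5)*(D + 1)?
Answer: 89401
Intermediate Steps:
Z = -14 (Z = (2 + 5)*(-3 + 1) = 7*(-2) = -14)
W(c, f) = 196 (W(c, f) = (-14)² = 196)
(W(-5, 11) + 103)² = (196 + 103)² = 299² = 89401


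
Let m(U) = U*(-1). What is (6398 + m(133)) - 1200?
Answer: 5065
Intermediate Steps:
m(U) = -U
(6398 + m(133)) - 1200 = (6398 - 1*133) - 1200 = (6398 - 133) - 1200 = 6265 - 1200 = 5065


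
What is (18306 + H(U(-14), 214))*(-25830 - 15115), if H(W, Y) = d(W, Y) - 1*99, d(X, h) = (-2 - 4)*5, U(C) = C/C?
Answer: -744257265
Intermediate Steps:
U(C) = 1
d(X, h) = -30 (d(X, h) = -6*5 = -30)
H(W, Y) = -129 (H(W, Y) = -30 - 1*99 = -30 - 99 = -129)
(18306 + H(U(-14), 214))*(-25830 - 15115) = (18306 - 129)*(-25830 - 15115) = 18177*(-40945) = -744257265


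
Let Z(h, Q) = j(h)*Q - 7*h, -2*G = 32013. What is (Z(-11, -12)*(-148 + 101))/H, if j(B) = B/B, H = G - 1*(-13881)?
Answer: 470/327 ≈ 1.4373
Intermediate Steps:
G = -32013/2 (G = -½*32013 = -32013/2 ≈ -16007.)
H = -4251/2 (H = -32013/2 - 1*(-13881) = -32013/2 + 13881 = -4251/2 ≈ -2125.5)
j(B) = 1
Z(h, Q) = Q - 7*h (Z(h, Q) = 1*Q - 7*h = Q - 7*h)
(Z(-11, -12)*(-148 + 101))/H = ((-12 - 7*(-11))*(-148 + 101))/(-4251/2) = ((-12 + 77)*(-47))*(-2/4251) = (65*(-47))*(-2/4251) = -3055*(-2/4251) = 470/327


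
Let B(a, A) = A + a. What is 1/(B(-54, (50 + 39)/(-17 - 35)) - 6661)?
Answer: -52/349269 ≈ -0.00014888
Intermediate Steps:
1/(B(-54, (50 + 39)/(-17 - 35)) - 6661) = 1/(((50 + 39)/(-17 - 35) - 54) - 6661) = 1/((89/(-52) - 54) - 6661) = 1/((89*(-1/52) - 54) - 6661) = 1/((-89/52 - 54) - 6661) = 1/(-2897/52 - 6661) = 1/(-349269/52) = -52/349269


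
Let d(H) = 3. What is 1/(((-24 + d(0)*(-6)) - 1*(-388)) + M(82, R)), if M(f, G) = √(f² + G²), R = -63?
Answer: 346/109023 - 17*√37/109023 ≈ 0.0022252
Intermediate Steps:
M(f, G) = √(G² + f²)
1/(((-24 + d(0)*(-6)) - 1*(-388)) + M(82, R)) = 1/(((-24 + 3*(-6)) - 1*(-388)) + √((-63)² + 82²)) = 1/(((-24 - 18) + 388) + √(3969 + 6724)) = 1/((-42 + 388) + √10693) = 1/(346 + 17*√37)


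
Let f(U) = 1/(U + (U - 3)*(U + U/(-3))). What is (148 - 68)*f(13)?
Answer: 240/299 ≈ 0.80268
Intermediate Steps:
f(U) = 1/(U + 2*U*(-3 + U)/3) (f(U) = 1/(U + (-3 + U)*(U + U*(-1/3))) = 1/(U + (-3 + U)*(U - U/3)) = 1/(U + (-3 + U)*(2*U/3)) = 1/(U + 2*U*(-3 + U)/3))
(148 - 68)*f(13) = (148 - 68)*(3/(13*(-3 + 2*13))) = 80*(3*(1/13)/(-3 + 26)) = 80*(3*(1/13)/23) = 80*(3*(1/13)*(1/23)) = 80*(3/299) = 240/299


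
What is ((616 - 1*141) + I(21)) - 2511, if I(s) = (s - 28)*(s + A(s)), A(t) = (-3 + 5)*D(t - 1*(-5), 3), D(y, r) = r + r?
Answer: -2267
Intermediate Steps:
D(y, r) = 2*r
A(t) = 12 (A(t) = (-3 + 5)*(2*3) = 2*6 = 12)
I(s) = (-28 + s)*(12 + s) (I(s) = (s - 28)*(s + 12) = (-28 + s)*(12 + s))
((616 - 1*141) + I(21)) - 2511 = ((616 - 1*141) + (-336 + 21**2 - 16*21)) - 2511 = ((616 - 141) + (-336 + 441 - 336)) - 2511 = (475 - 231) - 2511 = 244 - 2511 = -2267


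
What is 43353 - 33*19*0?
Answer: 43353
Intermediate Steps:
43353 - 33*19*0 = 43353 - 627*0 = 43353 + 0 = 43353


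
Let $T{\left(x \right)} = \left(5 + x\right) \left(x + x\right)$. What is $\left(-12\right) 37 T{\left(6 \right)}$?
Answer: $-58608$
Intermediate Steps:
$T{\left(x \right)} = 2 x \left(5 + x\right)$ ($T{\left(x \right)} = \left(5 + x\right) 2 x = 2 x \left(5 + x\right)$)
$\left(-12\right) 37 T{\left(6 \right)} = \left(-12\right) 37 \cdot 2 \cdot 6 \left(5 + 6\right) = - 444 \cdot 2 \cdot 6 \cdot 11 = \left(-444\right) 132 = -58608$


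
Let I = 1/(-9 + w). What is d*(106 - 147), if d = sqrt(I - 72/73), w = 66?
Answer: -41*I*sqrt(16772991)/4161 ≈ -40.354*I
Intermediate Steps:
I = 1/57 (I = 1/(-9 + 66) = 1/57 ≈ 0.017544)
d = I*sqrt(16772991)/4161 (d = sqrt(1/57 - 72/73) = sqrt(-4031/4161) = I*sqrt(16772991)/4161 ≈ 0.98425*I)
d*(106 - 147) = (I*sqrt(16772991)/4161)*(106 - 147) = (I*sqrt(16772991)/4161)*(-41) = -41*I*sqrt(16772991)/4161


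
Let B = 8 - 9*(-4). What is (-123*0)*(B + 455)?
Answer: 0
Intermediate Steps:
B = 44 (B = 8 + 36 = 44)
(-123*0)*(B + 455) = (-123*0)*(44 + 455) = 0*499 = 0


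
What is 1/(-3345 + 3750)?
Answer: 1/405 ≈ 0.0024691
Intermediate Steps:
1/(-3345 + 3750) = 1/405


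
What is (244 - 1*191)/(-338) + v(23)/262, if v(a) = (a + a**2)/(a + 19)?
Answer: -33053/309946 ≈ -0.10664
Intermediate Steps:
v(a) = (a + a**2)/(19 + a)
(244 - 1*191)/(-338) + v(23)/262 = (244 - 1*191)/(-338) + (23*(1 + 23)/(19 + 23))/262 = (244 - 191)*(-1/338) + (23*24/42)*(1/262) = 53*(-1/338) + (23*(1/42)*24)*(1/262) = -53/338 + (92/7)*(1/262) = -53/338 + 46/917 = -33053/309946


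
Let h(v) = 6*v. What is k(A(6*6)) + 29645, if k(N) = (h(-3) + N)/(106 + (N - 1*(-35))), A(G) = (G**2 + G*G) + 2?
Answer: 81081651/2735 ≈ 29646.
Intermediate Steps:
A(G) = 2 + 2*G**2 (A(G) = (G**2 + G**2) + 2 = 2*G**2 + 2 = 2 + 2*G**2)
k(N) = (-18 + N)/(141 + N) (k(N) = (6*(-3) + N)/(106 + (N - 1*(-35))) = (-18 + N)/(106 + (N + 35)) = (-18 + N)/(106 + (35 + N)) = (-18 + N)/(141 + N))
k(A(6*6)) + 29645 = (-18 + (2 + 2*(6*6)**2))/(141 + (2 + 2*(6*6)**2)) + 29645 = (-18 + (2 + 2*36**2))/(141 + (2 + 2*36**2)) + 29645 = (-18 + (2 + 2*1296))/(141 + (2 + 2*1296)) + 29645 = (-18 + (2 + 2592))/(141 + (2 + 2592)) + 29645 = (-18 + 2594)/(141 + 2594) + 29645 = 2576/2735 + 29645 = 81081651/2735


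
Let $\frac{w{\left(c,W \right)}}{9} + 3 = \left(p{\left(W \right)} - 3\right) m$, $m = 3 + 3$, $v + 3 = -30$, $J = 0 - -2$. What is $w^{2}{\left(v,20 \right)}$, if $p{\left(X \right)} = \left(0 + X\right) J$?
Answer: $3884841$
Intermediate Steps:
$J = 2$ ($J = 0 + 2 = 2$)
$v = -33$ ($v = -3 - 30 = -33$)
$p{\left(X \right)} = 2 X$ ($p{\left(X \right)} = \left(0 + X\right) 2 = X 2 = 2 X$)
$m = 6$
$w{\left(c,W \right)} = -189 + 108 W$ ($w{\left(c,W \right)} = -27 + 9 \left(2 W - 3\right) 6 = -27 + 9 \left(-3 + 2 W\right) 6 = -27 + 9 \left(-18 + 12 W\right) = -27 + \left(-162 + 108 W\right) = -189 + 108 W$)
$w^{2}{\left(v,20 \right)} = \left(-189 + 108 \cdot 20\right)^{2} = \left(-189 + 2160\right)^{2} = 1971^{2} = 3884841$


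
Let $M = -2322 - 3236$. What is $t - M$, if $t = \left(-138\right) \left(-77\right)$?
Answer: $16184$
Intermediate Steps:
$t = 10626$
$M = -5558$
$t - M = 10626 - -5558 = 10626 + 5558 = 16184$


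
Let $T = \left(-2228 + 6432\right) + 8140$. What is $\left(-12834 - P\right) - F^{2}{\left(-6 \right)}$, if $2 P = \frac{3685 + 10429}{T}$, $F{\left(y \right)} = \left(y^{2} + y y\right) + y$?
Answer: $- \frac{212200417}{12344} \approx -17191.0$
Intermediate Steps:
$F{\left(y \right)} = y + 2 y^{2}$ ($F{\left(y \right)} = \left(y^{2} + y^{2}\right) + y = 2 y^{2} + y = y + 2 y^{2}$)
$T = 12344$ ($T = 4204 + 8140 = 12344$)
$P = \frac{7057}{12344}$ ($P = \frac{\left(3685 + 10429\right) \frac{1}{12344}}{2} = \frac{14114 \cdot \frac{1}{12344}}{2} = \frac{1}{2} \cdot \frac{7057}{6172} = \frac{7057}{12344} \approx 0.57169$)
$\left(-12834 - P\right) - F^{2}{\left(-6 \right)} = \left(-12834 - \frac{7057}{12344}\right) - \left(- 6 \left(1 + 2 \left(-6\right)\right)\right)^{2} = \left(-12834 - \frac{7057}{12344}\right) - \left(- 6 \left(1 - 12\right)\right)^{2} = - \frac{158429953}{12344} - \left(\left(-6\right) \left(-11\right)\right)^{2} = - \frac{158429953}{12344} - 66^{2} = - \frac{158429953}{12344} - 4356 = - \frac{212200417}{12344}$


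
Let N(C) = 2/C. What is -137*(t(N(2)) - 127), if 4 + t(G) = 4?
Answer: 17399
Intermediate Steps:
t(G) = 0 (t(G) = -4 + 4 = 0)
-137*(t(N(2)) - 127) = -137*(0 - 127) = -137*(-127) = 17399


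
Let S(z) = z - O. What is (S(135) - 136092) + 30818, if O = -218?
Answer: -104921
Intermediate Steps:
S(z) = 218 + z (S(z) = z - 1*(-218) = z + 218 = 218 + z)
(S(135) - 136092) + 30818 = ((218 + 135) - 136092) + 30818 = (353 - 136092) + 30818 = -135739 + 30818 = -104921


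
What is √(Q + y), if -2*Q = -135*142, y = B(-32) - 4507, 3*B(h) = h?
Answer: √45606/3 ≈ 71.185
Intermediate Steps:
B(h) = h/3
y = -13553/3 (y = (⅓)*(-32) - 4507 = -32/3 - 4507 = -13553/3 ≈ -4517.7)
Q = 9585 (Q = -(-135)*142/2 = -½*(-19170) = 9585)
√(Q + y) = √(9585 - 13553/3) = √(15202/3) = √45606/3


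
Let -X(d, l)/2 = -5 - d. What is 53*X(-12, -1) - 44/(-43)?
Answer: -31862/43 ≈ -740.98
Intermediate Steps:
X(d, l) = 10 + 2*d (X(d, l) = -2*(-5 - d) = 10 + 2*d)
53*X(-12, -1) - 44/(-43) = 53*(10 + 2*(-12)) - 44/(-43) = 53*(10 - 24) - 44*(-1/43) = 53*(-14) + 44/43 = -742 + 44/43 = -31862/43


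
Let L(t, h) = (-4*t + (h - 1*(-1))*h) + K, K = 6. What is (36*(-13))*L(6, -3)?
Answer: 5616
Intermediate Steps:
L(t, h) = 6 - 4*t + h*(1 + h) (L(t, h) = (-4*t + (h - 1*(-1))*h) + 6 = (-4*t + (h + 1)*h) + 6 = (-4*t + (1 + h)*h) + 6 = (-4*t + h*(1 + h)) + 6 = 6 - 4*t + h*(1 + h))
(36*(-13))*L(6, -3) = (36*(-13))*(6 - 3 + (-3)² - 4*6) = -468*(6 - 3 + 9 - 24) = -468*(-12) = 5616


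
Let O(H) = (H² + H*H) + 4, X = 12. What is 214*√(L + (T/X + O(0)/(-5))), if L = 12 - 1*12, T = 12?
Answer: 214*√5/5 ≈ 95.704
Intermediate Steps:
O(H) = 4 + 2*H² (O(H) = (H² + H²) + 4 = 2*H² + 4 = 4 + 2*H²)
L = 0 (L = 12 - 12 = 0)
214*√(L + (T/X + O(0)/(-5))) = 214*√(0 + (12/12 + (4 + 2*0²)/(-5))) = 214*√(0 + (12*(1/12) + (4 + 2*0)*(-⅕))) = 214*√(0 + (1 + (4 + 0)*(-⅕))) = 214*√(0 + (1 + 4*(-⅕))) = 214*√(0 + (1 - ⅘)) = 214*√(0 + ⅕) = 214*√(⅕) = 214*(√5/5) = 214*√5/5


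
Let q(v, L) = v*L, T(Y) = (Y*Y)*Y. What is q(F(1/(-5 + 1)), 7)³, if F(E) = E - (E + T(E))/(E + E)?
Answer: -5359375/32768 ≈ -163.56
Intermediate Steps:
T(Y) = Y³ (T(Y) = Y²*Y = Y³)
F(E) = E - (E + E³)/(2*E) (F(E) = E - (E + E³)/(E + E) = E - (E + E³)/(2*E))
q(v, L) = L*v
q(F(1/(-5 + 1)), 7)³ = (7*(-½ + 1/(-5 + 1) - 1/(2*(-5 + 1)²)))³ = (7*(-½ + 1/(-4) - (1/(-4))²/2))³ = (7*(-½ - ¼ - (-¼)²/2))³ = (7*(-½ - ¼ - ½*1/16))³ = (7*(-½ - ¼ - 1/32))³ = (7*(-25/32))³ = (-175/32)³ = -5359375/32768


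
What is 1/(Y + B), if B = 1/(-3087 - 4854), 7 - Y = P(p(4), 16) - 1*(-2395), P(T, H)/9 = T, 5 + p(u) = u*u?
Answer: -7941/19749268 ≈ -0.00040209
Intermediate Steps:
p(u) = -5 + u² (p(u) = -5 + u*u = -5 + u²)
P(T, H) = 9*T
Y = -2487 (Y = 7 - (9*(-5 + 4²) - 1*(-2395)) = 7 - (9*(-5 + 16) + 2395) = 7 - (9*11 + 2395) = 7 - (99 + 2395) = 7 - 1*2494 = 7 - 2494 = -2487)
B = -1/7941 (B = 1/(-7941) = -1/7941 ≈ -0.00012593)
1/(Y + B) = 1/(-2487 - 1/7941) = 1/(-19749268/7941) = -7941/19749268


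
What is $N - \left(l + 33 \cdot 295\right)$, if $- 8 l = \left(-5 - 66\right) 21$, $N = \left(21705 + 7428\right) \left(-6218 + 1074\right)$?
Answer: $- \frac{1198960587}{8} \approx -1.4987 \cdot 10^{8}$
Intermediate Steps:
$N = -149860152$ ($N = 29133 \left(-5144\right) = -149860152$)
$l = \frac{1491}{8}$ ($l = - \frac{\left(-5 - 66\right) 21}{8} = - \frac{\left(-71\right) 21}{8} = \left(- \frac{1}{8}\right) \left(-1491\right) = \frac{1491}{8} \approx 186.38$)
$N - \left(l + 33 \cdot 295\right) = -149860152 - \left(\frac{1491}{8} + 33 \cdot 295\right) = -149860152 - \left(\frac{1491}{8} + 9735\right) = -149860152 - \frac{79371}{8} = - \frac{1198960587}{8}$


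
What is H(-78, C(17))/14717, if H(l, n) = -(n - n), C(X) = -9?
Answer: 0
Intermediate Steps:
H(l, n) = 0 (H(l, n) = -1*0 = 0)
H(-78, C(17))/14717 = 0/14717 = 0*(1/14717) = 0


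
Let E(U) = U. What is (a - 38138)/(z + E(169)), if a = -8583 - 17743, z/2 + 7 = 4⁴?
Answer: -64464/667 ≈ -96.648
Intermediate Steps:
z = 498 (z = -14 + 2*4⁴ = -14 + 2*256 = -14 + 512 = 498)
a = -26326
(a - 38138)/(z + E(169)) = (-26326 - 38138)/(498 + 169) = -64464/667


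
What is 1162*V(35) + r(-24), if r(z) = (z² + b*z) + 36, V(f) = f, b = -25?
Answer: 41882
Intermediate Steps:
r(z) = 36 + z² - 25*z (r(z) = (z² - 25*z) + 36 = 36 + z² - 25*z)
1162*V(35) + r(-24) = 1162*35 + (36 + (-24)² - 25*(-24)) = 40670 + (36 + 576 + 600) = 40670 + 1212 = 41882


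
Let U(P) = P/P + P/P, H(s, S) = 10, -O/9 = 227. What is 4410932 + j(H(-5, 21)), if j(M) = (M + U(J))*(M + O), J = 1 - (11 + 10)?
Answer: 4386536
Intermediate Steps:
O = -2043 (O = -9*227 = -2043)
J = -20 (J = 1 - 1*21 = 1 - 21 = -20)
U(P) = 2 (U(P) = 1 + 1 = 2)
j(M) = (-2043 + M)*(2 + M) (j(M) = (M + 2)*(M - 2043) = (2 + M)*(-2043 + M) = (-2043 + M)*(2 + M))
4410932 + j(H(-5, 21)) = 4410932 + (-4086 + 10² - 2041*10) = 4410932 + (-4086 + 100 - 20410) = 4410932 - 24396 = 4386536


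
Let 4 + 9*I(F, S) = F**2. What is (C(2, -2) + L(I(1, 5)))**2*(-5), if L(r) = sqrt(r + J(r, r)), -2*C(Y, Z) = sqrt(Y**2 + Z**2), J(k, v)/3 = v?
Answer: -10/3 + 20*I*sqrt(6)/3 ≈ -3.3333 + 16.33*I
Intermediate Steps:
I(F, S) = -4/9 + F**2/9
J(k, v) = 3*v
C(Y, Z) = -sqrt(Y**2 + Z**2)/2
L(r) = 2*sqrt(r) (L(r) = sqrt(r + 3*r) = sqrt(4*r) = 2*sqrt(r))
(C(2, -2) + L(I(1, 5)))**2*(-5) = (-sqrt(2**2 + (-2)**2)/2 + 2*sqrt(-4/9 + (1/9)*1**2))**2*(-5) = (-sqrt(4 + 4)/2 + 2*sqrt(-4/9 + (1/9)*1))**2*(-5) = (-sqrt(2) + 2*sqrt(-4/9 + 1/9))**2*(-5) = (-sqrt(2) + 2*sqrt(-1/3))**2*(-5) = (-sqrt(2) + 2*(I*sqrt(3)/3))**2*(-5) = (-sqrt(2) + 2*I*sqrt(3)/3)**2*(-5) = -5*(-sqrt(2) + 2*I*sqrt(3)/3)**2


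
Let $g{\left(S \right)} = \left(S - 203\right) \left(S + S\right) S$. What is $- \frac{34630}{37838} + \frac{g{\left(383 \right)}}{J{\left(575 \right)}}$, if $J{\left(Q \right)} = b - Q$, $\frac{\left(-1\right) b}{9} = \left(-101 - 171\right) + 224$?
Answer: $- \frac{999077784805}{2705417} \approx -3.6929 \cdot 10^{5}$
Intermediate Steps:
$g{\left(S \right)} = 2 S^{2} \left(-203 + S\right)$ ($g{\left(S \right)} = \left(-203 + S\right) 2 S S = 2 S \left(-203 + S\right) S = 2 S^{2} \left(-203 + S\right)$)
$b = 432$ ($b = - 9 \left(\left(-101 - 171\right) + 224\right) = - 9 \left(-272 + 224\right) = \left(-9\right) \left(-48\right) = 432$)
$J{\left(Q \right)} = 432 - Q$
$- \frac{34630}{37838} + \frac{g{\left(383 \right)}}{J{\left(575 \right)}} = - \frac{34630}{37838} + \frac{2 \cdot 383^{2} \left(-203 + 383\right)}{432 - 575} = \left(-34630\right) \frac{1}{37838} + \frac{2 \cdot 146689 \cdot 180}{432 - 575} = - \frac{17315}{18919} + \frac{52808040}{-143} = - \frac{17315}{18919} + 52808040 \left(- \frac{1}{143}\right) = - \frac{17315}{18919} - \frac{52808040}{143} = - \frac{999077784805}{2705417}$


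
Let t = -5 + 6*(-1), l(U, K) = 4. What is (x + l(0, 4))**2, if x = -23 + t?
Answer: 900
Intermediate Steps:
t = -11 (t = -5 - 6 = -11)
x = -34 (x = -23 - 11 = -34)
(x + l(0, 4))**2 = (-34 + 4)**2 = (-30)**2 = 900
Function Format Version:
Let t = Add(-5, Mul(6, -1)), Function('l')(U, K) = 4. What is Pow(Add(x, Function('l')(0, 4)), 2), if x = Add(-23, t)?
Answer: 900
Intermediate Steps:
t = -11 (t = Add(-5, -6) = -11)
x = -34 (x = Add(-23, -11) = -34)
Pow(Add(x, Function('l')(0, 4)), 2) = Pow(Add(-34, 4), 2) = Pow(-30, 2) = 900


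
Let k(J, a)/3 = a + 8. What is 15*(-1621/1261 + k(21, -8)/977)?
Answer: -24315/1261 ≈ -19.282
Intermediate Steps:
k(J, a) = 24 + 3*a (k(J, a) = 3*(a + 8) = 3*(8 + a) = 24 + 3*a)
15*(-1621/1261 + k(21, -8)/977) = 15*(-1621/1261 + (24 + 3*(-8))/977) = 15*(-1621*1/1261 + (24 - 24)*(1/977)) = 15*(-1621/1261 + 0*(1/977)) = 15*(-1621/1261 + 0) = 15*(-1621/1261) = -24315/1261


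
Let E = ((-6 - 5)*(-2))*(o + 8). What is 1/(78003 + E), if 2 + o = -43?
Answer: 1/77189 ≈ 1.2955e-5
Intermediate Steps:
o = -45 (o = -2 - 43 = -45)
E = -814 (E = ((-6 - 5)*(-2))*(-45 + 8) = -11*(-2)*(-37) = 22*(-37) = -814)
1/(78003 + E) = 1/(78003 - 814) = 1/77189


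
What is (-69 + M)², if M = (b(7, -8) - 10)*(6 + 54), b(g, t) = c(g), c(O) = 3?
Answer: 239121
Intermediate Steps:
b(g, t) = 3
M = -420 (M = (3 - 10)*(6 + 54) = -7*60 = -420)
(-69 + M)² = (-69 - 420)² = (-489)² = 239121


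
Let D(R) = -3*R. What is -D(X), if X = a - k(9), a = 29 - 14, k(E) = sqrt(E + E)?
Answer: 45 - 9*sqrt(2) ≈ 32.272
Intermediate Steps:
k(E) = sqrt(2)*sqrt(E) (k(E) = sqrt(2*E) = sqrt(2)*sqrt(E))
a = 15
X = 15 - 3*sqrt(2) (X = 15 - sqrt(2)*sqrt(9) = 15 - sqrt(2)*3 = 15 - 3*sqrt(2) ≈ 10.757)
-D(X) = -(-3)*(15 - 3*sqrt(2)) = -(-45 + 9*sqrt(2)) = 45 - 9*sqrt(2)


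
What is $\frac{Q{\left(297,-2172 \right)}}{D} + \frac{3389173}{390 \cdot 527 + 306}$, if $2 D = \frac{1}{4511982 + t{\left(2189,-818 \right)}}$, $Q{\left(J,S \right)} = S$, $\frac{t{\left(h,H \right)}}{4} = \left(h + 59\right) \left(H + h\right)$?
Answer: $- \frac{15057525189293003}{205836} \approx -7.3153 \cdot 10^{10}$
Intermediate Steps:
$t{\left(h,H \right)} = 4 \left(59 + h\right) \left(H + h\right)$ ($t{\left(h,H \right)} = 4 \left(h + 59\right) \left(H + h\right) = 4 \left(59 + h\right) \left(H + h\right)$)
$D = \frac{1}{33680028}$ ($D = \frac{1}{2 \left(4511982 + \left(4 \cdot 2189^{2} + 236 \left(-818\right) + 236 \cdot 2189 + 4 \left(-818\right) 2189\right)\right)} = \frac{1}{2 \left(4511982 + \left(4 \cdot 4791721 - 193048 + 516604 - 7162408\right)\right)} = \frac{1}{2 \left(4511982 + \left(19166884 - 193048 + 516604 - 7162408\right)\right)} = \frac{1}{2 \left(4511982 + 12328032\right)} = \frac{1}{2 \cdot 16840014} = \frac{1}{2} \cdot \frac{1}{16840014} = \frac{1}{33680028} \approx 2.9691 \cdot 10^{-8}$)
$\frac{Q{\left(297,-2172 \right)}}{D} + \frac{3389173}{390 \cdot 527 + 306} = - 2172 \frac{1}{\frac{1}{33680028}} + \frac{3389173}{390 \cdot 527 + 306} = \left(-2172\right) 33680028 + \frac{3389173}{205530 + 306} = -73153020816 + \frac{3389173}{205836} = - \frac{15057525189293003}{205836}$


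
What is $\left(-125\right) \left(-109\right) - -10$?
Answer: $13635$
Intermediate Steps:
$\left(-125\right) \left(-109\right) - -10 = 13625 + \left(-30 + 40\right) = 13625 + 10 = 13635$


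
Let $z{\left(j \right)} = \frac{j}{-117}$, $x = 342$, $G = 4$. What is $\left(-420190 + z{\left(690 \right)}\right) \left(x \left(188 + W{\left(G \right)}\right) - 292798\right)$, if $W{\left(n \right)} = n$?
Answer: $\frac{3722190223760}{39} \approx 9.5441 \cdot 10^{10}$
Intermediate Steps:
$z{\left(j \right)} = - \frac{j}{117}$ ($z{\left(j \right)} = j \left(- \frac{1}{117}\right) = - \frac{j}{117}$)
$\left(-420190 + z{\left(690 \right)}\right) \left(x \left(188 + W{\left(G \right)}\right) - 292798\right) = \left(-420190 - \frac{230}{39}\right) \left(342 \left(188 + 4\right) - 292798\right) = \left(-420190 - \frac{230}{39}\right) \left(342 \cdot 192 - 292798\right) = - \frac{16387640 \left(65664 - 292798\right)}{39} = \left(- \frac{16387640}{39}\right) \left(-227134\right) = \frac{3722190223760}{39}$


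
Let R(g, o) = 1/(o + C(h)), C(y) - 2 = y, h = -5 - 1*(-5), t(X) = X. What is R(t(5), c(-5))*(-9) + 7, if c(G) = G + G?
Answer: 65/8 ≈ 8.1250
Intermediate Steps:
h = 0 (h = -5 + 5 = 0)
c(G) = 2*G
C(y) = 2 + y
R(g, o) = 1/(2 + o) (R(g, o) = 1/(o + (2 + 0)) = 1/(o + 2) = 1/(2 + o))
R(t(5), c(-5))*(-9) + 7 = -9/(2 + 2*(-5)) + 7 = -9/(2 - 10) + 7 = -9/(-8) + 7 = -⅛*(-9) + 7 = 9/8 + 7 = 65/8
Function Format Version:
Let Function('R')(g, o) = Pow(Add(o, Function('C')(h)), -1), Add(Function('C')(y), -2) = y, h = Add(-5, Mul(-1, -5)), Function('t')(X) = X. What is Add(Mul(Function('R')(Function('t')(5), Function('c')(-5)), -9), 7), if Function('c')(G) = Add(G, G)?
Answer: Rational(65, 8) ≈ 8.1250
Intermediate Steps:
h = 0 (h = Add(-5, 5) = 0)
Function('c')(G) = Mul(2, G)
Function('C')(y) = Add(2, y)
Function('R')(g, o) = Pow(Add(2, o), -1) (Function('R')(g, o) = Pow(Add(o, Add(2, 0)), -1) = Pow(Add(o, 2), -1) = Pow(Add(2, o), -1))
Add(Mul(Function('R')(Function('t')(5), Function('c')(-5)), -9), 7) = Add(Mul(Pow(Add(2, Mul(2, -5)), -1), -9), 7) = Add(Mul(Pow(Add(2, -10), -1), -9), 7) = Add(Mul(Pow(-8, -1), -9), 7) = Add(Mul(Rational(-1, 8), -9), 7) = Add(Rational(9, 8), 7) = Rational(65, 8)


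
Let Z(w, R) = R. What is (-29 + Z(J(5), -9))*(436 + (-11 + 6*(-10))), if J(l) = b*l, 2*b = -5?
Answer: -13870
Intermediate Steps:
b = -5/2 (b = (½)*(-5) = -5/2 ≈ -2.5000)
J(l) = -5*l/2
(-29 + Z(J(5), -9))*(436 + (-11 + 6*(-10))) = (-29 - 9)*(436 + (-11 + 6*(-10))) = -38*(436 + (-11 - 60)) = -38*(436 - 71) = -38*365 = -13870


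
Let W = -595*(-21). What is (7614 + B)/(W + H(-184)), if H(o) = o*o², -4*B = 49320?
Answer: 4716/6217009 ≈ 0.00075856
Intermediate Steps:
B = -12330 (B = -¼*49320 = -12330)
W = 12495
H(o) = o³
(7614 + B)/(W + H(-184)) = (7614 - 12330)/(12495 + (-184)³) = -4716/(12495 - 6229504) = -4716/(-6217009) = -4716*(-1/6217009) = 4716/6217009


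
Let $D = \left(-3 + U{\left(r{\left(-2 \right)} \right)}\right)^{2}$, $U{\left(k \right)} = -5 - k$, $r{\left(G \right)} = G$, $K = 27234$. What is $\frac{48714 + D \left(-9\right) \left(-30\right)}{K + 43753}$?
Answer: $\frac{58434}{70987} \approx 0.82316$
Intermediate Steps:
$D = 36$ ($D = \left(-3 - 3\right)^{2} = \left(-6\right)^{2} = 36$)
$\frac{48714 + D \left(-9\right) \left(-30\right)}{K + 43753} = \frac{48714 + 36 \left(-9\right) \left(-30\right)}{27234 + 43753} = \frac{48714 - -9720}{70987} = \left(48714 + 9720\right) \frac{1}{70987} = 58434 \cdot \frac{1}{70987} = \frac{58434}{70987}$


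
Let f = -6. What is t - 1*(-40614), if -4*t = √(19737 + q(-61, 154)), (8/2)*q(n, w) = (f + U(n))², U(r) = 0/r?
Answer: 40614 - 3*√2194/4 ≈ 40579.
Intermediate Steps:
U(r) = 0
q(n, w) = 9 (q(n, w) = (-6 + 0)²/4 = (¼)*(-6)² = (¼)*36 = 9)
t = -3*√2194/4 (t = -√(19737 + 9)/4 = -3*√2194/4 ≈ -35.130)
t - 1*(-40614) = -3*√2194/4 - 1*(-40614) = -3*√2194/4 + 40614 = 40614 - 3*√2194/4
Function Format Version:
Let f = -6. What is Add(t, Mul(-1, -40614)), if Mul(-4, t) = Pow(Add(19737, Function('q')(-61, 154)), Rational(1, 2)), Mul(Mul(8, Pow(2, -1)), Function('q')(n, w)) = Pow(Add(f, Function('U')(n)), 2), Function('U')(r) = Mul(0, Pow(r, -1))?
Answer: Add(40614, Mul(Rational(-3, 4), Pow(2194, Rational(1, 2)))) ≈ 40579.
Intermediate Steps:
Function('U')(r) = 0
Function('q')(n, w) = 9 (Function('q')(n, w) = Mul(Rational(1, 4), Pow(Add(-6, 0), 2)) = Mul(Rational(1, 4), Pow(-6, 2)) = Mul(Rational(1, 4), 36) = 9)
t = Mul(Rational(-3, 4), Pow(2194, Rational(1, 2))) (t = Mul(Rational(-1, 4), Pow(Add(19737, 9), Rational(1, 2))) = Mul(Rational(-1, 4), Pow(19746, Rational(1, 2))) = Mul(Rational(-1, 4), Mul(3, Pow(2194, Rational(1, 2)))) = Mul(Rational(-3, 4), Pow(2194, Rational(1, 2))) ≈ -35.130)
Add(t, Mul(-1, -40614)) = Add(Mul(Rational(-3, 4), Pow(2194, Rational(1, 2))), Mul(-1, -40614)) = Add(Mul(Rational(-3, 4), Pow(2194, Rational(1, 2))), 40614) = Add(40614, Mul(Rational(-3, 4), Pow(2194, Rational(1, 2))))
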